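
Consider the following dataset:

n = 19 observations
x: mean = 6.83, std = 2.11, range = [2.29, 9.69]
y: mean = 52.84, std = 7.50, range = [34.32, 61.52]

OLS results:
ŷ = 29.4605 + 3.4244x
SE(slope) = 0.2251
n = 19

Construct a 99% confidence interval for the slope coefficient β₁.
The 99% CI for β₁ is (2.7720, 4.0768)

Confidence interval for the slope:

The 99% CI for β₁ is: β̂₁ ± t*(α/2, n-2) × SE(β̂₁)

Step 1: Find critical t-value
- Confidence level = 0.99
- Degrees of freedom = n - 2 = 19 - 2 = 17
- t*(α/2, 17) = 2.8982

Step 2: Calculate margin of error
Margin = 2.8982 × 0.2251 = 0.6524

Step 3: Construct interval
CI = 3.4244 ± 0.6524
CI = (2.7720, 4.0768)

Interpretation: each one-unit increase in x is associated with a change in mean y of between 2.7720 and 4.0768, with 99% confidence.
Both endpoints are positive, so the data support a genuinely positive slope at this confidence level.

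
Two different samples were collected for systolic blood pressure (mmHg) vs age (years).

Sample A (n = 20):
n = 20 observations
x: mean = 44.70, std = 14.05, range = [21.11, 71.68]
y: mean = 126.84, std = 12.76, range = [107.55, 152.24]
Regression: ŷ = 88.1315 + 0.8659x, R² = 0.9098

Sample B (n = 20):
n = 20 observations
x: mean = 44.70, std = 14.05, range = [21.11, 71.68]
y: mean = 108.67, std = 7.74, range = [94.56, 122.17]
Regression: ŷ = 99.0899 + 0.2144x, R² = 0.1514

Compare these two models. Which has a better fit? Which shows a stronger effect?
Model A has the better fit (R² = 0.9098 vs 0.1514). Model A shows the stronger effect (|β₁| = 0.8659 vs 0.2144).

Model Comparison:

Which explains more variance? (R²)
- Model A: R² = 0.9098 → 90.98% of variance in blood pressure explained
- Model B: R² = 0.1514 → 15.14% of variance in blood pressure explained
- 0.9098 > 0.1514 → Model A has the better fit

Effect size (slope magnitude):
- Model A: β₁ = 0.8659 → predicted blood pressure rises 0.8659 mmHg per additional year of age
- Model B: β₁ = 0.2144 → predicted blood pressure rises 0.2144 mmHg per additional year of age
- |0.8659| > |0.2144| → Model A shows the stronger marginal effect

Notes:
- R² measures how tightly points cluster around the line; β₁ measures how steep the line is — they answer different questions.
- A steeper slope doesn't make a better model if the scatter around the line is large.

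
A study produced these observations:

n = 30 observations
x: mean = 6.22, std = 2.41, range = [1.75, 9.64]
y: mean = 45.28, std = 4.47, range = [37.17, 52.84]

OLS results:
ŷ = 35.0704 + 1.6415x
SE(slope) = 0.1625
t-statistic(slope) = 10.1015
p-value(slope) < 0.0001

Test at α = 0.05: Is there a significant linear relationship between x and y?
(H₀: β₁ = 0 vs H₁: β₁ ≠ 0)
Since p-value < 0.0001 < α = 0.05, reject H₀ — the slope is significantly different from 0.

Hypothesis test for the slope coefficient:

H₀: β₁ = 0 (no linear relationship)
H₁: β₁ ≠ 0 (linear relationship exists)

Test statistic: t = β̂₁ / SE(β̂₁) = 1.6415 / 0.1625 = 10.1015

With df = 28, the two-sided p-value for |t| = 10.1015 is <0.0001.

Decision rule: reject H₀ if p-value < α.
p-value < 0.0001 < α = 0.05 → reject H₀.

Conclusion: the linear association between x and y is significant at the 5% level.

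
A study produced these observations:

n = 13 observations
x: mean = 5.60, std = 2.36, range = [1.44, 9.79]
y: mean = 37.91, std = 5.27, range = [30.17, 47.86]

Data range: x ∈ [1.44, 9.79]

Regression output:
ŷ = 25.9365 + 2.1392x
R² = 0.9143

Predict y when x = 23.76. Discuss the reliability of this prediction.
The equation gives ŷ = 76.7639; however x = 23.76 is 13.97 units above the observed range, so this extrapolated value should not be trusted.

Prediction calculation:
ŷ = 25.9365 + 2.1392 × 23.76
ŷ = 76.7639

Reliability:
- Data range: x ∈ [1.44, 9.79]
- Prediction point: x = 23.76 is 13.97 units above the observed range → this is EXTRAPOLATION, not interpolation

Why that matters here:
- Real relationships often flatten, saturate, or turn nonlinear at extremes
- R² describes fit only over the sampled x values; it says nothing about behaviour beyond them

The R² = 0.9143 only validates the fit within [1.44, 9.79]; treat ŷ = 76.7639 with caution.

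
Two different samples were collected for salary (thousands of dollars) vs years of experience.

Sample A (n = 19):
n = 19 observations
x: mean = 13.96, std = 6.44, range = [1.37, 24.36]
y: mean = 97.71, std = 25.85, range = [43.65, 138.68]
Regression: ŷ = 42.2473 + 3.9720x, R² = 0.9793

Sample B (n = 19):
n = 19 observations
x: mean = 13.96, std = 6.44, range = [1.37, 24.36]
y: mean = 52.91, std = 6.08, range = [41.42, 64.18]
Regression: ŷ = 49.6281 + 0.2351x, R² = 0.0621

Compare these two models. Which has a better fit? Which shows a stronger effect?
Model A has the better fit (R² = 0.9793 vs 0.0621). Model A shows the stronger effect (|β₁| = 3.9720 vs 0.2351).

Model Comparison:

Which explains more variance? (R²)
- Model A: R² = 0.9793 → 97.93% of variance in salary explained
- Model B: R² = 0.0621 → 6.21% of variance in salary explained
- 0.9793 > 0.0621 → Model A has the better fit

Which has the larger per-year effect? (|β₁|)
- Model A: β₁ = 3.9720 → predicted salary rises 3.9720 thousand dollars per additional year of experience
- Model B: β₁ = 0.2351 → predicted salary rises 0.2351 thousand dollars per additional year of experience
- |3.9720| > |0.2351| → Model A shows the stronger marginal effect

Note: A better fit (higher R²) doesn't necessarily mean a more important relationship.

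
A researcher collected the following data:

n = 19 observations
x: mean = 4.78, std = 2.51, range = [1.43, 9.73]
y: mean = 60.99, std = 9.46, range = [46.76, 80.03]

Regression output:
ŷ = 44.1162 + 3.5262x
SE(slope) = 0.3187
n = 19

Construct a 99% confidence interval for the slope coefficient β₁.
The 99% CI for β₁ is (2.6025, 4.4499)

Confidence interval for the slope:

The 99% CI for β₁ is: β̂₁ ± t*(α/2, n-2) × SE(β̂₁)

Step 1: Find critical t-value
- Confidence level = 0.99
- Degrees of freedom = n - 2 = 19 - 2 = 17
- t*(α/2, 17) = 2.8982

Step 2: Calculate margin of error
Margin = 2.8982 × 0.3187 = 0.9237

Step 3: Construct interval
CI = 3.5262 ± 0.9237
CI = (2.6025, 4.4499)

Interpretation: each one-unit increase in x is associated with a change in mean y of between 2.6025 and 4.4499, with 99% confidence.
The interval does not include 0, suggesting a significant linear relationship.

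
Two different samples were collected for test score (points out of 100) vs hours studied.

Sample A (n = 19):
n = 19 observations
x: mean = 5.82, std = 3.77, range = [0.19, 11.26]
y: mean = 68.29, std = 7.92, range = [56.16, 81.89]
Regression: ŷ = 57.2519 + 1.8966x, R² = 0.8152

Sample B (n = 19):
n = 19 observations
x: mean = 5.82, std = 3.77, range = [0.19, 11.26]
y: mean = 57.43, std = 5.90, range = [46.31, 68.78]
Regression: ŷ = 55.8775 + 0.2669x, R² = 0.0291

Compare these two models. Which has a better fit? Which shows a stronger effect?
Model A has the better fit (R² = 0.8152 vs 0.0291). Model A shows the stronger effect (|β₁| = 1.8966 vs 0.2669).

Model Comparison:

Goodness of fit (R²):
- Model A: R² = 0.8152 → 81.52% of variance in test score explained
- Model B: R² = 0.0291 → 2.91% of variance in test score explained
- 0.8152 > 0.0291 → Model A has the better fit

Which has the larger per-hour effect? (|β₁|)
- Model A: β₁ = 1.8966 → predicted test score rises 1.8966 points per additional hour of study time
- Model B: β₁ = 0.2669 → predicted test score rises 0.2669 points per additional hour of study time
- |1.8966| > |0.2669| → Model A shows the stronger marginal effect

Note: The two samples could reflect different populations, time periods, or measurement quality.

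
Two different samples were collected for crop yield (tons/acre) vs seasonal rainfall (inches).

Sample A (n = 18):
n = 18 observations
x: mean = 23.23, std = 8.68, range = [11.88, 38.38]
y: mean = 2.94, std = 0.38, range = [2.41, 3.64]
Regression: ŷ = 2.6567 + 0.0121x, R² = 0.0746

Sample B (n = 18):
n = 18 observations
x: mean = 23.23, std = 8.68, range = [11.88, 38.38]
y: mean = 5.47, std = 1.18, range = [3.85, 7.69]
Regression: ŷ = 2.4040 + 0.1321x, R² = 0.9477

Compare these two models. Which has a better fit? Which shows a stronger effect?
Model B has the better fit (R² = 0.9477 vs 0.0746). Model B shows the stronger effect (|β₁| = 0.1321 vs 0.0121).

Model Comparison:

Goodness of fit (R²):
- Model A: R² = 0.0746 → 7.46% of variance in crop yield explained
- Model B: R² = 0.9477 → 94.77% of variance in crop yield explained
- 0.9477 > 0.0746 → Model B has the better fit

Effect size (slope magnitude):
- Model A: β₁ = 0.0121 → predicted crop yield rises 0.0121 tons/acre per additional inch of rainfall
- Model B: β₁ = 0.1321 → predicted crop yield rises 0.1321 tons/acre per additional inch of rainfall
- |0.0121| < |0.1321| → Model B shows the stronger marginal effect

Notes:
- R² measures how tightly points cluster around the line; β₁ measures how steep the line is — they answer different questions.
- A steeper slope doesn't make a better model if the scatter around the line is large.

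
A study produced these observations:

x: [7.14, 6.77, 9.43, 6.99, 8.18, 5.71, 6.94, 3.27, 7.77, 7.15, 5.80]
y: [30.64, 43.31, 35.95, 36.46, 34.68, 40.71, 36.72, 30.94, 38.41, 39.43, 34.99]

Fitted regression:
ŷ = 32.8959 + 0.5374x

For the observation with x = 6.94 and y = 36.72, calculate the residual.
Residual = 0.0945

The residual is the difference between the actual value and the predicted value:

Residual = y - ŷ

Step 1: Calculate predicted value
ŷ = 32.8959 + 0.5374 × 6.94
ŷ = 36.6255

Step 2: Calculate residual
Residual = 36.72 - 36.6255
Residual = 0.0945

Sign check: y > ŷ, so the point is above the line and the fit underestimates here.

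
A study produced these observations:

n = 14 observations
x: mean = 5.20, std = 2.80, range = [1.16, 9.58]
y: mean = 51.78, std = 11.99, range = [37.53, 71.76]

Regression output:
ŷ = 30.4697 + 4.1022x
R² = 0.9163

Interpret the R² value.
R² = 0.9163 means 91.63% of the variation in y is explained by the linear relationship with x. This indicates a strong fit.

The coefficient of determination R² is the fraction of the total variation in y that the fitted line accounts for.

Here R² = 0.9163:
- Explained: 91.63% of the variation in y
- Unexplained (residual): 100% − 91.63% = 8.37%
- Rule of thumb (below 0.3 weak; 0.3 to below 0.7 moderate; 0.7 and above strong) → strong

Calculation: R² = 1 − (SS_res / SS_tot), where SS_res is the sum of squared residuals and SS_tot the total sum of squares.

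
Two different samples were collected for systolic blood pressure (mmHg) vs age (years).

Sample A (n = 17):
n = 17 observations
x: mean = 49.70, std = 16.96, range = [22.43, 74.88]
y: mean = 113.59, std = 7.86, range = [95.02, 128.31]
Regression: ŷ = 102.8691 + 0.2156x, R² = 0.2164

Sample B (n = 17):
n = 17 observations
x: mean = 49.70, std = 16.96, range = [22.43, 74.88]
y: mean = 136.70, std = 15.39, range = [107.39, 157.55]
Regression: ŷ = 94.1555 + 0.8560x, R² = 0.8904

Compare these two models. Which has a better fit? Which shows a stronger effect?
Model B has the better fit (R² = 0.8904 vs 0.2164). Model B shows the stronger effect (|β₁| = 0.8560 vs 0.2156).

Model Comparison:

Goodness of fit (R²):
- Model A: R² = 0.2164 → 21.64% of variance in blood pressure explained
- Model B: R² = 0.8904 → 89.04% of variance in blood pressure explained
- 0.8904 > 0.2164 → Model B has the better fit

Which has the larger per-year effect? (|β₁|)
- Model A: β₁ = 0.2156 → predicted blood pressure rises 0.2156 mmHg per additional year of age
- Model B: β₁ = 0.8560 → predicted blood pressure rises 0.8560 mmHg per additional year of age
- |0.2156| < |0.8560| → Model B shows the stronger marginal effect

Notes:
- A better fit (higher R²) doesn't necessarily mean a more important relationship.
- R² measures how tightly points cluster around the line; β₁ measures how steep the line is — they answer different questions.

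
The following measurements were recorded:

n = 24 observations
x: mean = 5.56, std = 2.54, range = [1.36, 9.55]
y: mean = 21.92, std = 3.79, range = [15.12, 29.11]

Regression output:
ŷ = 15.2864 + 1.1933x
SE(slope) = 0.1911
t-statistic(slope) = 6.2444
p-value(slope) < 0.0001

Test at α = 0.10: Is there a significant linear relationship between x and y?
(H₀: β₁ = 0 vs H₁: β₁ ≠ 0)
p-value < 0.0001 < α = 0.10, so we reject H₀. The relationship is significant.

Hypothesis test for the slope coefficient:

H₀: β₁ = 0 (no linear relationship)
H₁: β₁ ≠ 0 (linear relationship exists)

Test statistic: t = β̂₁ / SE(β̂₁) = 1.1933 / 0.1911 = 6.2444

p < 0.0001: how often a slope estimate this far from 0 (in SE units) would arise by chance if β₁ were truly 0.

Decision rule: reject H₀ if p-value < α.
p-value < 0.0001 < α = 0.10 → reject H₀.

Conclusion: the linear association between x and y is significant at the 10% level.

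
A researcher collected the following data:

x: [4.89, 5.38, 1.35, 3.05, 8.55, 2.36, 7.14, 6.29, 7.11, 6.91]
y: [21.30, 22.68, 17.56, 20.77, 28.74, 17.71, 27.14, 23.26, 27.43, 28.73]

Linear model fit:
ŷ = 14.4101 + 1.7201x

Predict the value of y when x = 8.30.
ŷ = 28.6869

To predict y for x = 8.30, substitute into the regression equation:

ŷ = 14.4101 + 1.7201 × 8.30
ŷ = 14.4101 + 14.2768
ŷ = 28.6869

This is the fitted mean response at that x — an individual observation would come with a wider prediction interval.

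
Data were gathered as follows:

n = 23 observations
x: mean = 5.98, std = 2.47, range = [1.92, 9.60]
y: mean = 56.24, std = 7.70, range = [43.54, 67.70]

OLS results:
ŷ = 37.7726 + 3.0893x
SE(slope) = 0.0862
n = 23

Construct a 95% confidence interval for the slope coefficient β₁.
The 95% CI for β₁ is (2.9100, 3.2686)

Confidence interval for the slope:

The 95% CI for β₁ is: β̂₁ ± t*(α/2, n-2) × SE(β̂₁)

Step 1: Find critical t-value
- Confidence level = 0.95
- Degrees of freedom = n - 2 = 23 - 2 = 21
- t*(α/2, 21) = 2.0796

Step 2: Calculate margin of error
Margin = 2.0796 × 0.0862 = 0.1793

Step 3: Construct interval
CI = 3.0893 ± 0.1793
CI = (2.9100, 3.2686)

Interpretation: intervals built this way capture the true β₁ in 95% of repeated samples; here the plausible range for the per-unit effect of x on y is 2.9100 to 3.2686.
Both endpoints are positive, so the data support a genuinely positive slope at this confidence level.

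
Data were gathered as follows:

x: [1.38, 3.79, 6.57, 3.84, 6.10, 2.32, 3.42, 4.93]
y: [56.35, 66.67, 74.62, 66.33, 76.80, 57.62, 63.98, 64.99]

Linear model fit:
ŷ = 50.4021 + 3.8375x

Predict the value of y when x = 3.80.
ŷ = 64.9846

To predict y for x = 3.80, substitute into the regression equation:

ŷ = 50.4021 + 3.8375 × 3.80
ŷ = 50.4021 + 14.5825
ŷ = 64.9846

This is the fitted mean response at that x — an individual observation would come with a wider prediction interval.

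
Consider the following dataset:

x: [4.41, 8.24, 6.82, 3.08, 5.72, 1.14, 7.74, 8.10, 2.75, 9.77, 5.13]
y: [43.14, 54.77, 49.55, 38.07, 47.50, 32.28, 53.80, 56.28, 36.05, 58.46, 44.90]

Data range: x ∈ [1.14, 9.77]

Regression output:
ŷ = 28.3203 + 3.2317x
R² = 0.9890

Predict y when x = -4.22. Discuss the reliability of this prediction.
ŷ = 14.6825 (extrapolation — x = -4.22 lies outside [1.14, 9.77], so reliability is low).

Prediction calculation:
ŷ = 28.3203 + 3.2317 × (-4.22)
ŷ = 14.6825

Reliability:
- Data range: x ∈ [1.14, 9.77]
- Prediction point: x = -4.22 is 5.36 units below the observed range → this is EXTRAPOLATION, not interpolation

Why that matters here:
- Real relationships often flatten, saturate, or turn nonlinear at extremes
- R² describes fit only over the sampled x values; it says nothing about behaviour beyond them

A defensible statement: 'if the linear trend continued to x = -4.22, y would be about 14.6825' — the premise is untested.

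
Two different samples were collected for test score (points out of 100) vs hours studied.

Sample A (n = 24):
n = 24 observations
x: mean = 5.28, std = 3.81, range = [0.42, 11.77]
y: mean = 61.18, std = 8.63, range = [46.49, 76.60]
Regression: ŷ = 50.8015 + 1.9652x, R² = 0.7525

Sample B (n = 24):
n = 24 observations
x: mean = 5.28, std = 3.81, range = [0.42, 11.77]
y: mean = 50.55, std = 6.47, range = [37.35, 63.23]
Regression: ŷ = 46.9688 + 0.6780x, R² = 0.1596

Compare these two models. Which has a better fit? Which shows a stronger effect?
Model A has the better fit (R² = 0.7525 vs 0.1596). Model A shows the stronger effect (|β₁| = 1.9652 vs 0.6780).

Model Comparison:

Goodness of fit (R²):
- Model A: R² = 0.7525 → 75.25% of variance in test score explained
- Model B: R² = 0.1596 → 15.96% of variance in test score explained
- 0.7525 > 0.1596 → Model A has the better fit

Which has the larger per-hour effect? (|β₁|)
- Model A: β₁ = 1.9652 → predicted test score rises 1.9652 points per additional hour of study time
- Model B: β₁ = 0.6780 → predicted test score rises 0.6780 points per additional hour of study time
- |1.9652| > |0.6780| → Model A shows the stronger marginal effect

Note: A better fit (higher R²) doesn't necessarily mean a more important relationship.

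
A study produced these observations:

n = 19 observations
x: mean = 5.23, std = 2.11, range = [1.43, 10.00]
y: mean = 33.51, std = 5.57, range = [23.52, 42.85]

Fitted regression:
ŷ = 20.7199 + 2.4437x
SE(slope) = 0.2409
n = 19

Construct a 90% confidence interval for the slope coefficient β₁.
The 90% CI for β₁ is (2.0246, 2.8628)

Confidence interval for the slope:

The 90% CI for β₁ is: β̂₁ ± t*(α/2, n-2) × SE(β̂₁)

Step 1: Find critical t-value
- Confidence level = 0.9
- Degrees of freedom = n - 2 = 19 - 2 = 17
- t*(α/2, 17) = 1.7396

Step 2: Calculate margin of error
Margin = 1.7396 × 0.2409 = 0.4191

Step 3: Construct interval
CI = 2.4437 ± 0.4191
CI = (2.0246, 2.8628)

Interpretation: intervals built this way capture the true β₁ in 90% of repeated samples; here the plausible range for the per-unit effect of x on y is 2.0246 to 2.8628.
The interval does not include 0, suggesting a significant linear relationship.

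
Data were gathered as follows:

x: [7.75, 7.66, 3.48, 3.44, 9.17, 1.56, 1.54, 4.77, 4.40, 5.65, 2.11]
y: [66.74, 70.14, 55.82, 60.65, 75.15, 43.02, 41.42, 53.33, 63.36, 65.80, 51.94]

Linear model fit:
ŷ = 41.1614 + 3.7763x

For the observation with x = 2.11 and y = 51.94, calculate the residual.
Residual = 2.8106

The residual is the difference between the actual value and the predicted value:

Residual = y - ŷ

Step 1: Calculate predicted value
ŷ = 41.1614 + 3.7763 × 2.11
ŷ = 49.1294

Step 2: Calculate residual
Residual = 51.94 - 49.1294
Residual = 2.8106

Sign check: y > ŷ, so the point is above the line and the fit underestimates here.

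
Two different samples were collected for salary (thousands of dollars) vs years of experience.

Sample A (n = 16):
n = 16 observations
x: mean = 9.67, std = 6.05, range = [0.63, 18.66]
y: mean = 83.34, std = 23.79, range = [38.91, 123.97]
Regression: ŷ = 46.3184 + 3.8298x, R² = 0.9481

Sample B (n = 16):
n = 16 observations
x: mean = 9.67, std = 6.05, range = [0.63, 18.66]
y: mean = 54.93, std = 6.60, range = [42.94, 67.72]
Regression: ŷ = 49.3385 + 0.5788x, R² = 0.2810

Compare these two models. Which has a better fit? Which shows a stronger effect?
Model A has the better fit (R² = 0.9481 vs 0.2810). Model A shows the stronger effect (|β₁| = 3.8298 vs 0.5788).

Model Comparison:

Which explains more variance? (R²)
- Model A: R² = 0.9481 → 94.81% of variance in salary explained
- Model B: R² = 0.2810 → 28.10% of variance in salary explained
- 0.9481 > 0.2810 → Model A has the better fit

Effect size (slope magnitude):
- Model A: β₁ = 3.8298 → predicted salary rises 3.8298 thousand dollars per additional year of experience
- Model B: β₁ = 0.5788 → predicted salary rises 0.5788 thousand dollars per additional year of experience
- |3.8298| > |0.5788| → Model A shows the stronger marginal effect

Notes:
- R² measures how tightly points cluster around the line; β₁ measures how steep the line is — they answer different questions.
- The two samples could reflect different populations, time periods, or measurement quality.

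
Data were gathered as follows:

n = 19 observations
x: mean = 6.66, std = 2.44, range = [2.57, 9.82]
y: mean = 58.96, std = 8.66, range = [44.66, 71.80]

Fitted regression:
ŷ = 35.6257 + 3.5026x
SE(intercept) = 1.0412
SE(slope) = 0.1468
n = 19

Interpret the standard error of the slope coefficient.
SE(slope) = 0.1468 measures the uncertainty in the estimated slope. The coefficient is estimated precisely (SE/|β̂₁| = 4.2%).

SE(β̂₁) = 0.1468 says: if we drew many samples of n = 19 from the same population and refit each time, the fitted slopes would scatter with a standard deviation of roughly 0.1468 around the true β₁.

Relative precision:
- SE / |β̂₁| = 0.1468 / 3.5026 = 4.2%
- Rule of thumb (under 20%: precise; 20% to under 50%: moderately precise; 50% or more: imprecise) → precise

Link to the t-test: t = β̂₁ / SE(β̂₁) = 3.5026 / 0.1468 = 23.8597, the statistic for H₀: β₁ = 0.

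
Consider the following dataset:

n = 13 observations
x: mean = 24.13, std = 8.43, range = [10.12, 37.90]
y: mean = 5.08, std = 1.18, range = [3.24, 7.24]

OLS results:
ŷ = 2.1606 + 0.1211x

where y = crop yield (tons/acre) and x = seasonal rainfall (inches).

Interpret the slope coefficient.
On average, crop yield is about 0.1211 tons/acre higher for every extra inch of rainfall.

β₁ = 0.1211 is the change in predicted crop yield (tons/acre) per additional inch of rainfall.

Interpretation:
- Rainfall up by 1 inch → predicted crop yield increases by 0.1211 tons/acre
- This is a linear approximation: the same per-unit change is assumed across the whole observed x range
- The slope describes association in these data, not necessarily a causal effect

(β₀ = 2.1606 is the fitted value at x = 0 and is not part of the slope interpretation.)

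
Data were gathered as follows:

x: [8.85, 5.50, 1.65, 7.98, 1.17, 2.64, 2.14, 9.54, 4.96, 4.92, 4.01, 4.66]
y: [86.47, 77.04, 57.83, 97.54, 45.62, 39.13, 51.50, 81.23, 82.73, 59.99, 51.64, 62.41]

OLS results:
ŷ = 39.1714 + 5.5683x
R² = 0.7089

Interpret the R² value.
R² = 0.7089 means 70.89% of the variation in y is explained by the linear relationship with x. This indicates a strong fit.

R² (coefficient of determination) measures the proportion of variance in y explained by the regression model.

Here R² = 0.7089:
- Explained: 70.89% of the variation in y
- Unexplained (residual): 100% − 70.89% = 29.11%
- Rule of thumb (below 0.3 weak; 0.3 to below 0.7 moderate; 0.7 and above strong) → strong

Equivalently, for simple linear regression R² = r², so |r| = √0.7089 ≈ 0.8420.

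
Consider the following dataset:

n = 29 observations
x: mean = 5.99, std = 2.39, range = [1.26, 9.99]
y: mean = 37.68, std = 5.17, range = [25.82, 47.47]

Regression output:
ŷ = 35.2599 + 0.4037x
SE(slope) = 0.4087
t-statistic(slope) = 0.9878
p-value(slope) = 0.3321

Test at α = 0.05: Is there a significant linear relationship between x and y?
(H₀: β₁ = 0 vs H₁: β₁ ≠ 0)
Fail to reject H₀: p-value = 0.3321 ≥ α = 0.05. The linear relationship is not significant at the 5% level.

Hypothesis test for the slope coefficient:

H₀: β₁ = 0 (no linear relationship)
H₁: β₁ ≠ 0 (linear relationship exists)

Test statistic: t = β̂₁ / SE(β̂₁) = 0.4037 / 0.4087 = 0.9878

The p-value (0.3321) is the probability, under H₀, of a t-statistic at least as extreme as |t| = 0.9878 (two-sided, df = n − 2 = 27).

Decision rule: reject H₀ if p-value < α.
p-value = 0.3321 ≥ α = 0.05 → fail to reject H₀.

There is not sufficient evidence at the 5% significance level to conclude that a linear relationship exists between x and y.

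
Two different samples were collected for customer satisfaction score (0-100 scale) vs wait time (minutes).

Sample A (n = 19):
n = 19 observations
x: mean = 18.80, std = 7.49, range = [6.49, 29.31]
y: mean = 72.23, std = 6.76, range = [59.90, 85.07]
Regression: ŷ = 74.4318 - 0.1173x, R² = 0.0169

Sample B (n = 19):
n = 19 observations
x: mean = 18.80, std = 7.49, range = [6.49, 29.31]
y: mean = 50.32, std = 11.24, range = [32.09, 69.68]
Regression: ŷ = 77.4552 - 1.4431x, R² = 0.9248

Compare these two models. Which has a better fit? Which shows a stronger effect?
Model B has the better fit (R² = 0.9248 vs 0.0169). Model B shows the stronger effect (|β₁| = 1.4431 vs 0.1173).

Model Comparison:

Goodness of fit (R²):
- Model A: R² = 0.0169 → 1.69% of variance in satisfaction score explained
- Model B: R² = 0.9248 → 92.48% of variance in satisfaction score explained
- 0.9248 > 0.0169 → Model B has the better fit

Strength of effect — compare |β₁|:
- Model A: β₁ = -0.1173 → predicted satisfaction score falls 0.1173 points per additional minute of wait time
- Model B: β₁ = -1.4431 → predicted satisfaction score falls 1.4431 points per additional minute of wait time
- |-0.1173| < |-1.4431| → Model B shows the stronger marginal effect

Note: The two samples could reflect different populations, time periods, or measurement quality.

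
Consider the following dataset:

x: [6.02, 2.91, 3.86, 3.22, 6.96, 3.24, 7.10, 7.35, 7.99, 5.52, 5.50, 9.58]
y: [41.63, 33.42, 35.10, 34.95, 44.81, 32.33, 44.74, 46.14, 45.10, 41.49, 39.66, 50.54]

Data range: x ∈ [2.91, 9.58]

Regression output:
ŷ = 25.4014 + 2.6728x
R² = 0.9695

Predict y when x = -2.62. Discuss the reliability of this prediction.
ŷ = 18.3987 (extrapolation — x = -2.62 lies outside [2.91, 9.58], so reliability is low).

Prediction calculation:
ŷ = 25.4014 + 2.6728 × (-2.62)
ŷ = 18.3987

Reliability:
- Data range: x ∈ [2.91, 9.58]
- Prediction point: x = -2.62 is 5.53 units below the observed range → this is EXTRAPOLATION, not interpolation

Why that matters here:
- R² describes fit only over the sampled x values; it says nothing about behaviour beyond them
- There are no observations near this x to validate the fitted line there

Report the number if required, but flag clearly that it is an extrapolation.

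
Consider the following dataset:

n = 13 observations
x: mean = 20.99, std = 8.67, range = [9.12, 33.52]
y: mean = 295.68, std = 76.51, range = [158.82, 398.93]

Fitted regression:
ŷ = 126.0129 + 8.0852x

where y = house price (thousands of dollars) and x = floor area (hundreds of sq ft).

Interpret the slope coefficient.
For each additional hundred sq ft of floor area, predicted house price increases by approximately 8.0852 thousand dollars.

β₁ = 8.0852 is the change in predicted house price (thousand dollars) per additional hundred sq ft of floor area.

Interpretation:
- Floor area up by 1 hundred sq ft → predicted house price increases by 8.0852 thousand dollars
- This is a linear approximation: the same per-unit change is assumed across the whole observed x range
- The slope describes association in these data, not necessarily a causal effect

The intercept β₀ = 126.0129 is the predicted house price when floor area = 0; since the smallest observed x is 9.12, this is an extrapolation and mainly anchors the line.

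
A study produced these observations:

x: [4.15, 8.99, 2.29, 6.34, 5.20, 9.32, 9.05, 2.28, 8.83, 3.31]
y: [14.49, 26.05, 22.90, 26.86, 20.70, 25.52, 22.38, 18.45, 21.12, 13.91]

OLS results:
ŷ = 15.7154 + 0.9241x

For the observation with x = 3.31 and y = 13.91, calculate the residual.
Residual = -4.8642

The residual is the difference between the actual value and the predicted value:

Residual = y - ŷ

Step 1: Calculate predicted value
ŷ = 15.7154 + 0.9241 × 3.31
ŷ = 18.7742

Step 2: Calculate residual
Residual = 13.91 - 18.7742
Residual = -4.8642

Interpretation: the model overestimates the actual value by 4.8642 at this point (negative residual → observation lies below the fitted line).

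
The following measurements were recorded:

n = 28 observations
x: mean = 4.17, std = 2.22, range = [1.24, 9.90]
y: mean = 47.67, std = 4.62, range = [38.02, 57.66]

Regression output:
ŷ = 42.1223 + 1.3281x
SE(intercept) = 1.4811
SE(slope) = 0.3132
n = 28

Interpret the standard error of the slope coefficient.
SE(β̂₁) = 0.3132 is the estimated standard deviation of the slope estimate across repeated samples; relative to β̂₁ = 1.3281 that is 23.6%, a moderately precise estimate.

SE(β̂₁) = s / √Sxx, where s is the residual standard deviation and Sxx = Σ(x − x̄)². It is the yardstick for how far β̂₁ = 1.3281 could plausibly be from the true slope.

Relative precision:
- SE / |β̂₁| = 0.3132 / 1.3281 = 23.6%
- Rule of thumb (under 20%: precise; 20% to under 50%: moderately precise; 50% or more: imprecise) → moderately precise

Link to the t-test: t = β̂₁ / SE(β̂₁) = 1.3281 / 0.3132 = 4.2404, the statistic for H₀: β₁ = 0.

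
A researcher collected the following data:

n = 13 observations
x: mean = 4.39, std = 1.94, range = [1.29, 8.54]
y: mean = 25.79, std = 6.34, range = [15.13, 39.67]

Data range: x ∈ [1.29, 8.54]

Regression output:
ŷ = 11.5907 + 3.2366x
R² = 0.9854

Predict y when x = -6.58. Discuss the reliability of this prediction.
ŷ = -9.7061, but this is extrapolation (below the data range [1.29, 8.54]) and may be unreliable.

Prediction calculation:
ŷ = 11.5907 + 3.2366 × (-6.58)
ŷ = -9.7061

Reliability:
- Data range: x ∈ [1.29, 8.54]
- Prediction point: x = -6.58 is 7.87 units below the observed range → this is EXTRAPOLATION, not interpolation

Why that matters here:
- The linear relationship may not hold outside the observed range
- The standard error of prediction grows with (x − x̄)², and x = -6.58 is far from x̄ = 4.39
- There are no observations near this x to validate the fitted line there

The R² = 0.9854 only validates the fit within [1.29, 8.54]; treat ŷ = -9.7061 with caution.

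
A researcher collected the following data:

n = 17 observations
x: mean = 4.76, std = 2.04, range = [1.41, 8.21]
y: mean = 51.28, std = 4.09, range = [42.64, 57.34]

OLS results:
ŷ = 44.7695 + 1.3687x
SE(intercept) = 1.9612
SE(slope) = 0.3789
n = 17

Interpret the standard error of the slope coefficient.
SE(slope) = 0.3789 measures the uncertainty in the estimated slope. The coefficient is estimated with moderate precision (SE/|β̂₁| = 27.7%).

SE(β̂₁) = 0.3789 says: if we drew many samples of n = 17 from the same population and refit each time, the fitted slopes would scatter with a standard deviation of roughly 0.3789 around the true β₁.

Relative precision:
- SE / |β̂₁| = 0.3789 / 1.3687 = 27.7%
- Rule of thumb (under 20%: precise; 20% to under 50%: moderately precise; 50% or more: imprecise) → moderately precise

Rough 95% range (±2 SE): 1.3687 ± 0.7578 → (0.6109, 2.1265).

What drives SE(β̂₁): larger n (here n = 17) → smaller SE; wider spread of x values → smaller SE.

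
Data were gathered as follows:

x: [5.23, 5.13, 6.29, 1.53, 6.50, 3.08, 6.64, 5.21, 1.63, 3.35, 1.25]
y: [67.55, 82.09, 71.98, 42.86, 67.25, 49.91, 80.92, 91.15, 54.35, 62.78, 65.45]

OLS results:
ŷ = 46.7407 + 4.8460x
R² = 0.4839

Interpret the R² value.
The model explains 48.39% of the variance in y (R² = 0.4839), leaving 51.61% unexplained; the fit is moderate.

R² = 1 − SS_res/SS_tot compares the residual scatter to the total scatter of y about its mean.

Here R² = 0.4839:
- Explained: 48.39% of the variation in y
- Unexplained (residual): 100% − 48.39% = 51.61%
- Rule of thumb (below 0.3 weak; 0.3 to below 0.7 moderate; 0.7 and above strong) → moderate

Note: R² never decreases when predictors are added, so it should not be used alone to compare models of different size.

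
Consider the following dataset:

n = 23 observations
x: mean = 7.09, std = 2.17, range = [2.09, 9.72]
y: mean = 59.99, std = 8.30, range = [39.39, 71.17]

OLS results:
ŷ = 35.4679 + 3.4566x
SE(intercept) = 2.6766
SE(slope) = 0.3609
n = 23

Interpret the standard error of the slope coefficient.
SE(β̂₁) = 0.3609 is the estimated standard deviation of the slope estimate across repeated samples; relative to β̂₁ = 3.4566 that is 10.4%, a precise estimate.

SE(β̂₁) = s / √Sxx, where s is the residual standard deviation and Sxx = Σ(x − x̄)². It is the yardstick for how far β̂₁ = 3.4566 could plausibly be from the true slope.

Relative precision:
- SE / |β̂₁| = 0.3609 / 3.4566 = 10.4%
- Rule of thumb (under 20%: precise; 20% to under 50%: moderately precise; 50% or more: imprecise) → precise

Link to the t-test: t = β̂₁ / SE(β̂₁) = 3.4566 / 0.3609 = 9.5777, the statistic for H₀: β₁ = 0.

What drives SE(β̂₁): more residual scatter → larger SE; larger n (here n = 23) → smaller SE; wider spread of x values → smaller SE.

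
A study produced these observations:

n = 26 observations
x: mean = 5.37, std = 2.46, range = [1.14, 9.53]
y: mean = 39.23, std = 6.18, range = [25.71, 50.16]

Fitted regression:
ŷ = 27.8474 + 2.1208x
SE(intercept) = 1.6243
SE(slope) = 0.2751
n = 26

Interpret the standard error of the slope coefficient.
The slope 2.1208 is pinned down to within about ±0.2751 (one SE) by these data — relative uncertainty 13.0%, i.e. precise.

What SE measures:
- The standard error quantifies the sampling variability of the coefficient estimate
- It is the estimated standard deviation of β̂₁ across hypothetical repeated samples of the same size
- Smaller SE → more precise estimate

Relative precision:
- SE / |β̂₁| = 0.2751 / 2.1208 = 13.0%
- Rule of thumb (under 20%: precise; 20% to under 50%: moderately precise; 50% or more: imprecise) → precise

Link to the t-test: t = β̂₁ / SE(β̂₁) = 2.1208 / 0.2751 = 7.7092, the statistic for H₀: β₁ = 0.

What drives SE(β̂₁): more residual scatter → larger SE; larger n (here n = 26) → smaller SE.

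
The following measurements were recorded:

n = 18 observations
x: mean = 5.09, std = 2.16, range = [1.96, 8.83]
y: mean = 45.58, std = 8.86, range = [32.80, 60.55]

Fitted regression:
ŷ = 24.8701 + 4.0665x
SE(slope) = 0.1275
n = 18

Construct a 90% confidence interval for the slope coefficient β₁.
The 90% CI for β₁ is (3.8439, 4.2891)

Confidence interval for the slope:

The 90% CI for β₁ is: β̂₁ ± t*(α/2, n-2) × SE(β̂₁)

Step 1: Find critical t-value
- Confidence level = 0.9
- Degrees of freedom = n - 2 = 18 - 2 = 16
- t*(α/2, 16) = 1.7459

Step 2: Calculate margin of error
Margin = 1.7459 × 0.1275 = 0.2226

Step 3: Construct interval
CI = 4.0665 ± 0.2226
CI = (3.8439, 4.2891)

Interpretation: We are 90% confident that the true slope β₁ lies between 3.8439 and 4.2891.
Since 0 is outside the interval, a two-sided test at α = 0.10 would reject H₀: β₁ = 0.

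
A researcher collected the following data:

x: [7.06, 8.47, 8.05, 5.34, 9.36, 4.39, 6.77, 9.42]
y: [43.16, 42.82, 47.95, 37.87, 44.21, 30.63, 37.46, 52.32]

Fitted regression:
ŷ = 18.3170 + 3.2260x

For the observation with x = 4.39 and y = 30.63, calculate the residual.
Residual = -1.8491

The residual is the difference between the actual value and the predicted value:

Residual = y - ŷ

Step 1: Calculate predicted value
ŷ = 18.3170 + 3.2260 × 4.39
ŷ = 32.4791

Step 2: Calculate residual
Residual = 30.63 - 32.4791
Residual = -1.8491

Sign check: y < ŷ, so the point is below the line and the fit overestimates here.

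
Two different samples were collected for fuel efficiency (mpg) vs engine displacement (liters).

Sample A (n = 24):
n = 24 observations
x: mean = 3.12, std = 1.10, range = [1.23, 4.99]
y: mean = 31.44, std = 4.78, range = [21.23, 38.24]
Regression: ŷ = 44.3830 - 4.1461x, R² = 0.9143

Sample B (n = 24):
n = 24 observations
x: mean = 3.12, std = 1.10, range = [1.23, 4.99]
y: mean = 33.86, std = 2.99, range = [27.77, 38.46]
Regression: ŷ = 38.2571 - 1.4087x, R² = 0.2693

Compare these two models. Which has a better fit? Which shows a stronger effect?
Model A has the better fit (R² = 0.9143 vs 0.2693). Model A shows the stronger effect (|β₁| = 4.1461 vs 1.4087).

Model Comparison:

Which explains more variance? (R²)
- Model A: R² = 0.9143 → 91.43% of variance in fuel efficiency explained
- Model B: R² = 0.2693 → 26.93% of variance in fuel efficiency explained
- 0.9143 > 0.2693 → Model A has the better fit

Which has the larger per-liter effect? (|β₁|)
- Model A: β₁ = -4.1461 → predicted fuel efficiency falls 4.1461 mpg per additional liter of engine displacement
- Model B: β₁ = -1.4087 → predicted fuel efficiency falls 1.4087 mpg per additional liter of engine displacement
- |-4.1461| > |-1.4087| → Model A shows the stronger marginal effect

Note: The two samples could reflect different populations, time periods, or measurement quality.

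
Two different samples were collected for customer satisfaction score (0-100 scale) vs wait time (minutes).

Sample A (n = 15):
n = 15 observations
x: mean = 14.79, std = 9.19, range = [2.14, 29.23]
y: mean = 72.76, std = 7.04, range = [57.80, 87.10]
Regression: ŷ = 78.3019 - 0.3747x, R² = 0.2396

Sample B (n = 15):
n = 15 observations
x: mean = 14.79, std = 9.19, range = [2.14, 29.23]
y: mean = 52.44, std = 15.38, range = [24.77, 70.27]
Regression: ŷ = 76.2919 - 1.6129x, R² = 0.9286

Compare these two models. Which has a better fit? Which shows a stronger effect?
Model B has the better fit (R² = 0.9286 vs 0.2396). Model B shows the stronger effect (|β₁| = 1.6129 vs 0.3747).

Model Comparison:

Fit — compare R²:
- Model A: R² = 0.2396 → 23.96% of variance in satisfaction score explained
- Model B: R² = 0.9286 → 92.86% of variance in satisfaction score explained
- 0.9286 > 0.2396 → Model B has the better fit

Effect size (slope magnitude):
- Model A: β₁ = -0.3747 → predicted satisfaction score falls 0.3747 points per additional minute of wait time
- Model B: β₁ = -1.6129 → predicted satisfaction score falls 1.6129 points per additional minute of wait time
- |-0.3747| < |-1.6129| → Model B shows the stronger marginal effect

Note: A steeper slope doesn't make a better model if the scatter around the line is large.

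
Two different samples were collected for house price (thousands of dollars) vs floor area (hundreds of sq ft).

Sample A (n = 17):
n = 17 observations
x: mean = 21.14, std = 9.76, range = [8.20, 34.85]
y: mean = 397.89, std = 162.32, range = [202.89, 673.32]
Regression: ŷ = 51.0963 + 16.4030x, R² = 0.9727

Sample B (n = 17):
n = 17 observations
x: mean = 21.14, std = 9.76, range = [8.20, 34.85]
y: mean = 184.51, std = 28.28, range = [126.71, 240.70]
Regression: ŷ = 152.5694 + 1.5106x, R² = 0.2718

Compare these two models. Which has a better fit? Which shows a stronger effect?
Model A has the better fit (R² = 0.9727 vs 0.2718). Model A shows the stronger effect (|β₁| = 16.4030 vs 1.5106).

Model Comparison:

Goodness of fit (R²):
- Model A: R² = 0.9727 → 97.27% of variance in house price explained
- Model B: R² = 0.2718 → 27.18% of variance in house price explained
- 0.9727 > 0.2718 → Model A has the better fit

Which has the larger per-hundred sq ft effect? (|β₁|)
- Model A: β₁ = 16.4030 → predicted house price rises 16.4030 thousand dollars per additional hundred sq ft of floor area
- Model B: β₁ = 1.5106 → predicted house price rises 1.5106 thousand dollars per additional hundred sq ft of floor area
- |16.4030| > |1.5106| → Model A shows the stronger marginal effect

Note: R² measures how tightly points cluster around the line; β₁ measures how steep the line is — they answer different questions.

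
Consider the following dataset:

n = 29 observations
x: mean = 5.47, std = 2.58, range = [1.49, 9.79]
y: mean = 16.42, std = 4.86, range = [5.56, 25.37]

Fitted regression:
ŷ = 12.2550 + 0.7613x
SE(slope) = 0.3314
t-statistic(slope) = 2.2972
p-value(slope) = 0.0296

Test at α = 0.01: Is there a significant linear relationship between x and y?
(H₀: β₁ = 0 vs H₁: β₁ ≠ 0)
Fail to reject H₀: p-value = 0.0296 ≥ α = 0.01. The linear relationship is not significant at the 1% level.

Hypothesis test for the slope coefficient:

H₀: β₁ = 0 (no linear relationship)
H₁: β₁ ≠ 0 (linear relationship exists)

Test statistic: t = β̂₁ / SE(β̂₁) = 0.7613 / 0.3314 = 2.2972

With df = 27, the two-sided p-value for |t| = 2.2972 is 0.0296.

Decision rule: reject H₀ if p-value < α.
p-value = 0.0296 ≥ α = 0.01 → fail to reject H₀.

At α = 0.01 the data do not provide convincing evidence of a nonzero slope.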